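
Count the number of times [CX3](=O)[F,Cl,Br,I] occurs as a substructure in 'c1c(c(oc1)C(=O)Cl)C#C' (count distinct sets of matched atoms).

1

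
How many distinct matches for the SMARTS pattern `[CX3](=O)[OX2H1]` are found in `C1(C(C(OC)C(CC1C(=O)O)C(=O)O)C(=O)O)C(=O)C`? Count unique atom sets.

3

[CX3](=O)[OX2H1] is the SMARTS for a carboxylic acid: an sp2 carbon double-bonded to O and single-bonded to an -OH oxygen.
The molecule carries 3 separate instances of a carboxylic acid group (-C(=O)OH) meeting every constraint; each maps to a distinct set of atoms, giving 3 matches.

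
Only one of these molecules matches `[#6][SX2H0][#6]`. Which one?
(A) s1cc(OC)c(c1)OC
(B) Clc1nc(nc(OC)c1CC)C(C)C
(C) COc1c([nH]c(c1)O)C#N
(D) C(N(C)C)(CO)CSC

D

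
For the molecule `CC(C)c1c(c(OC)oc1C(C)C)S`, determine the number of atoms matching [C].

7

The query [C] means: uppercase C matches aliphatic (non-aromatic) carbon only.
Check the 14 heavy atoms by environment: 1× o (aromatic) → no; 4× c (aromatic) → no; 7× C → match; 1× S → no; 1× O → no.
That gives 7 matching atoms.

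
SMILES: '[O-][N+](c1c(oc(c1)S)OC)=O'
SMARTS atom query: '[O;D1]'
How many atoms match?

The query [O;D1] means: aliphatic oxygen bonded to exactly one heavy atom.
Check the 11 heavy atoms by environment: 1× o (aromatic, D2) → no; 3× c (aromatic, D3) → no; 1× c (aromatic, D2) → no; 1× N (charge +1, D3) → no; 1× O (charge -1, D1) → match; 1× O (D1) → match; 1× O (D2) → no; 1× C (D1) → no; 1× S (D1) → no.
Summing the matching environments: 1 + 1 = 2 matching atoms.

2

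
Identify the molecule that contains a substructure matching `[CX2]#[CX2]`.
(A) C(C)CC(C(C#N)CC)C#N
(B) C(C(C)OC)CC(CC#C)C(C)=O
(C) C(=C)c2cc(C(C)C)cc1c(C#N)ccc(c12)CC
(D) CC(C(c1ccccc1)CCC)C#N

[CX2]#[CX2] describes a carbon-carbon triple bond (an alkyne).
(A) has a nitrile (-C#N) but the triple bond is C#N, not C#C.
(B) contains an ethynyl group (-C#CH), which satisfies every atom and bond constraint.
(C) has a vinyl group (-CH=CH2) but the C=C is a double bond; both carbons are CX3, not CX2.
(D) has a nitrile (-C#N) but the triple bond is C#N, not C#C.
So the answer is (B).

B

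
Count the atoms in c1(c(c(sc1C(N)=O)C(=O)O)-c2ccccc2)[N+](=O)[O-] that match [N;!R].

2

The query [N;!R] means: aliphatic nitrogen not in a ring.
Check the 20 heavy atoms by environment: 1× s (aromatic, in 5-ring) → no; 4× c (aromatic, in 5-ring) → no; 2× C (acyclic) → no; 4× O (acyclic) → no; 1× N (acyclic) → match; 1× N (charge +1, acyclic) → match; 1× O (charge -1, acyclic) → no; 6× c (aromatic, in 6-ring) → no.
Summing the matching environments: 1 + 1 = 2 matching atoms.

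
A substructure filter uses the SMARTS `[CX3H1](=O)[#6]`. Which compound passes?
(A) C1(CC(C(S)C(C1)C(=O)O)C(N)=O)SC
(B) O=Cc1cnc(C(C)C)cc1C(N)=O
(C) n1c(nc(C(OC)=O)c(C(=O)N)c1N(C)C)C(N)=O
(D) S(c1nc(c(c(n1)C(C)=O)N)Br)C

B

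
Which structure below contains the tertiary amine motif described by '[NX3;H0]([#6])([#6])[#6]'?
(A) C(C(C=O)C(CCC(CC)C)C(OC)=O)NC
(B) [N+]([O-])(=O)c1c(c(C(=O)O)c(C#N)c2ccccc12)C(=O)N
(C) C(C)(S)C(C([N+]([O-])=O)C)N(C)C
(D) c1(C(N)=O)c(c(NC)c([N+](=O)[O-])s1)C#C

[NX3;H0]([#6])([#6])[#6] describes a trivalent nitrogen with no H, bonded to three carbons (a tertiary amine).
(A) has an N-methylamino group (-NHCH3) but the nitrogen still has one H (H1), not H0.
(B) has a primary amide (-C(=O)NH2) but the amide nitrogen has H2 and only one carbon neighbour.
(C) contains a dimethylamino group (-N(CH3)2), which satisfies every atom and bond constraint.
(D) has a primary amide (-C(=O)NH2) but the amide nitrogen has H2 and only one carbon neighbour.
So the answer is (C).

C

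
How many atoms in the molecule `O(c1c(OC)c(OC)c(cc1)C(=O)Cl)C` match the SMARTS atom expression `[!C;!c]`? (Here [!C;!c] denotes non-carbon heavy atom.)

5

Check the 15 heavy atoms by environment: 6× c (aromatic) → no; 4× O → match; 4× C → no; 1× Cl → match.
Summing the matching environments: 4 + 1 = 5 matching atoms.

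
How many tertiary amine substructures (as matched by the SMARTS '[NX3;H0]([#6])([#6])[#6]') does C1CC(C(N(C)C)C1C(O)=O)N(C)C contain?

[NX3;H0]([#6])([#6])[#6] is the SMARTS for a tertiary amine: a trivalent nitrogen with no H, bonded to three carbons.
The molecule carries 2 separate instances of a dimethylamino group (-N(CH3)2) meeting every constraint; each maps to a distinct set of atoms, giving 2 matches.

2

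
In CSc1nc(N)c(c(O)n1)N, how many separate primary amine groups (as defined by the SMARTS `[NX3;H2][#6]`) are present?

[NX3;H2][#6] is the SMARTS for a primary amine: a trivalent nitrogen with two H attached to carbon.
The molecule carries 2 separate instances of a primary amino group (-NH2) meeting every constraint; each maps to a distinct set of atoms, giving 2 matches.

2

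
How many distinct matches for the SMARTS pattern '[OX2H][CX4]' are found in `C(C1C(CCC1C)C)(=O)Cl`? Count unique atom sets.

0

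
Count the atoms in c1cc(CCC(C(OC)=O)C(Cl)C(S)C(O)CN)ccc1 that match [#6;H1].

9

The query [#6;H1] means: any carbon bearing exactly one hydrogen.
Check the 21 heavy atoms by environment: 3× C (H2) → no; 4× C (H1) → match; 1× c (aromatic, H0) → no; 5× c (aromatic, H1) → match; 1× Cl (H0) → no; 1× S (H1) → no; 1× N (H2) → no; 1× O (H1) → no; 1× C (H0) → no; 2× O (H0) → no; 1× C (H3) → no.
Summing the matching environments: 4 + 5 = 9 matching atoms.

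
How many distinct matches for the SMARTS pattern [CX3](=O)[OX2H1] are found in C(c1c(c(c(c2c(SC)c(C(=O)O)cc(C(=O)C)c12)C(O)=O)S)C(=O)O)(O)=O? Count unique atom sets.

4

[CX3](=O)[OX2H1] is the SMARTS for a carboxylic acid: an sp2 carbon double-bonded to O and single-bonded to an -OH oxygen.
The molecule carries 4 separate instances of a carboxylic acid group (-C(=O)OH) meeting every constraint; each maps to a distinct set of atoms, giving 4 matches.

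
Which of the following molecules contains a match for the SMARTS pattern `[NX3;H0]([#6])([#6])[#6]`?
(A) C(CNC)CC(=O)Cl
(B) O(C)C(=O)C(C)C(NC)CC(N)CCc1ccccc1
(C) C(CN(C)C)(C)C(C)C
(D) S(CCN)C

C

[NX3;H0]([#6])([#6])[#6] describes a trivalent nitrogen with no H, bonded to three carbons (a tertiary amine).
(A) has an N-methylamino group (-NHCH3) but the nitrogen still has one H (H1), not H0.
(B) has an N-methylamino group (-NHCH3) but the nitrogen still has one H (H1), not H0.
(C) contains a dimethylamino group (-N(CH3)2), which satisfies every atom and bond constraint.
(D) has a primary amino group (-NH2) but the nitrogen has H2, not H0 with three carbons.
So the answer is (C).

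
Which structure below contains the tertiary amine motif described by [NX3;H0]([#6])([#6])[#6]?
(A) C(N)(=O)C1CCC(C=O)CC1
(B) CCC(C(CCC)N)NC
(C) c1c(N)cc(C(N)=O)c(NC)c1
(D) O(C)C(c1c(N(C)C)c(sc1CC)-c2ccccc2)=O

D

[NX3;H0]([#6])([#6])[#6] describes a trivalent nitrogen with no H, bonded to three carbons (a tertiary amine).
(A) has a primary amide (-C(=O)NH2) but the amide nitrogen has H2 and only one carbon neighbour.
(B) has an N-methylamino group (-NHCH3) but the nitrogen still has one H (H1), not H0.
(C) has a primary amide (-C(=O)NH2) but the amide nitrogen has H2 and only one carbon neighbour.
(D) contains a dimethylamino group (-N(CH3)2), which satisfies every atom and bond constraint.
So the answer is (D).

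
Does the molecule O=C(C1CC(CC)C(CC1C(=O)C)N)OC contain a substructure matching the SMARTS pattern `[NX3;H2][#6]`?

Yes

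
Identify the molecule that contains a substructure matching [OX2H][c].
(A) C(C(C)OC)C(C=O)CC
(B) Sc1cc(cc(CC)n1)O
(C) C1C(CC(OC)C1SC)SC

B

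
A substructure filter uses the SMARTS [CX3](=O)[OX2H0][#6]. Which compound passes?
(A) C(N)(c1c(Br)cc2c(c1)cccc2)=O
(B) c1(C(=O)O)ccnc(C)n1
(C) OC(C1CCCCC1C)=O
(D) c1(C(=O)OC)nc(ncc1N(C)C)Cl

[CX3](=O)[OX2H0][#6] describes a carbonyl carbon bonded to an oxygen that is itself bonded to carbon (no H on that O) (an ester).
(A) has a primary amide (-C(=O)NH2) but the carbonyl is bonded to N, not to an O-C linkage.
(B) has a carboxylic acid group (-C(=O)OH) but the singly-bonded O carries H (OX2H1, not H0).
(C) has a carboxylic acid group (-C(=O)OH) but the singly-bonded O carries H (OX2H1, not H0).
(D) contains a methyl-ester group (-C(=O)OCH3), which satisfies every atom and bond constraint.
So the answer is (D).

D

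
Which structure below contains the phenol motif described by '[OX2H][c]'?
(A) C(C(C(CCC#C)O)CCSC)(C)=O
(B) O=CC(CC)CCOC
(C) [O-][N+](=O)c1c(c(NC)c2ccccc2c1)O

C

[OX2H][c] describes a hydroxyl oxygen attached to an aromatic carbon (a phenol).
(A) has a hydroxyl group (-OH) but the -OH is on an aliphatic carbon, not an aromatic c.
(B) has a methoxy ether (-OCH3) but the oxygen has H0, not H1.
(C) contains a hydroxyl group (-OH), which satisfies every atom and bond constraint.
So the answer is (C).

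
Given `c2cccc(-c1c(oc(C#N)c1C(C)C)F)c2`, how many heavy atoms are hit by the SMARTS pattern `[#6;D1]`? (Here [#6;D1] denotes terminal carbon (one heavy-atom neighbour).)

2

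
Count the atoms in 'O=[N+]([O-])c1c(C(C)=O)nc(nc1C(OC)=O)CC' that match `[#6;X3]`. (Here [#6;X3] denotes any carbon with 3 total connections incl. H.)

The query [#6;X3] means: any carbon (aromatic or not) with three total connections.
Check the 18 heavy atoms by environment: 2× n (aromatic, X2) → no; 4× c (aromatic, X3) → match; 2× C (X3) → match; 3× O (X1) → no; 1× O (X2) → no; 4× C (X4) → no; 1× N (charge +1, X3) → no; 1× O (charge -1, X1) → no.
Summing the matching environments: 4 + 2 = 6 matching atoms.

6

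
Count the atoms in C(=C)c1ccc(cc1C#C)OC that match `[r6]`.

The query [r6] means: r6 matches atoms in a six-membered ring.
Check the 12 heavy atoms by environment: 6× c (aromatic, in 6-ring) → match; 5× C (acyclic) → no; 1× O (acyclic) → no.
That gives 6 matching atoms.

6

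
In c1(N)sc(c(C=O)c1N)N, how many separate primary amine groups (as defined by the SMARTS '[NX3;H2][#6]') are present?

[NX3;H2][#6] is the SMARTS for a primary amine: a trivalent nitrogen with two H attached to carbon.
The molecule carries 3 separate instances of a primary amino group (-NH2) meeting every constraint; each maps to a distinct set of atoms, giving 3 matches.

3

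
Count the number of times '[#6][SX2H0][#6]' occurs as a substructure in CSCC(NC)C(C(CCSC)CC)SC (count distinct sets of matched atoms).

[#6][SX2H0][#6] is the SMARTS for a thioether: an aliphatic sulfur bridging two carbons with no H on the sulfur.
The molecule carries 3 separate instances of a methylthio ether (-SCH3) meeting every constraint; each maps to a distinct set of atoms, giving 3 matches.

3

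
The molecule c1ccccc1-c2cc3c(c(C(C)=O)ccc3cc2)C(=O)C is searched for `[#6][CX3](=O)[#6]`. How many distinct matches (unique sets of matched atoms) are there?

2

[#6][CX3](=O)[#6] is the SMARTS for a ketone: a carbonyl carbon (no H) flanked by two carbons.
The molecule carries 2 separate instances of an acetyl/ketone group (-C(=O)CH3) meeting every constraint; each maps to a distinct set of atoms, giving 2 matches.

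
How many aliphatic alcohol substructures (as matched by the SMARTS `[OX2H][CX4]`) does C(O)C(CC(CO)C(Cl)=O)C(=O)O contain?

2

[OX2H][CX4] is the SMARTS for an aliphatic alcohol: a hydroxyl oxygen bound to an sp3 (X4) carbon.
The molecule carries 2 separate instances of a hydroxyl group (-OH) meeting every constraint; each maps to a distinct set of atoms, giving 2 matches.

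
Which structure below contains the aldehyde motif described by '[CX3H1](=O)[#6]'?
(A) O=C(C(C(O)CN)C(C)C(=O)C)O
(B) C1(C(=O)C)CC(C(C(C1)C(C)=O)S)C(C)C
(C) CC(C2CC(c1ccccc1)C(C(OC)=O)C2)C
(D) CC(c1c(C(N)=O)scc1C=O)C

D

[CX3H1](=O)[#6] describes an sp2 carbon with one H, double-bonded to O and single-bonded to carbon (an aldehyde).
(A) has an acetyl/ketone group (-C(=O)CH3) but the carbonyl carbon has H0 (two carbon neighbours), not H1.
(B) has an acetyl/ketone group (-C(=O)CH3) but the carbonyl carbon has H0 (two carbon neighbours), not H1.
(C) has a methyl-ester group (-C(=O)OCH3) but the carbonyl carbon has H0, not H1.
(D) contains an aldehyde (-CHO), which satisfies every atom and bond constraint.
So the answer is (D).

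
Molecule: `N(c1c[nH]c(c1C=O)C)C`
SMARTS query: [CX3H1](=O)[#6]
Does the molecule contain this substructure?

The pattern [CX3H1](=O)[#6] describes an sp2 carbon with one H, double-bonded to O and single-bonded to carbon — an aldehyde.
The molecule carries an aldehyde (-CHO), whose atoms satisfy every constraint of the query, so the pattern matches.

Yes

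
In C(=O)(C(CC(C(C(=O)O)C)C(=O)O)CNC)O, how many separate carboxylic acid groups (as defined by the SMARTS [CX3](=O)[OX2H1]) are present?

[CX3](=O)[OX2H1] is the SMARTS for a carboxylic acid: an sp2 carbon double-bonded to O and single-bonded to an -OH oxygen.
The molecule carries 3 separate instances of a carboxylic acid group (-C(=O)OH) meeting every constraint; each maps to a distinct set of atoms, giving 3 matches.

3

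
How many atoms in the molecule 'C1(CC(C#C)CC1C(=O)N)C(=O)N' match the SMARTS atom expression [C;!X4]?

4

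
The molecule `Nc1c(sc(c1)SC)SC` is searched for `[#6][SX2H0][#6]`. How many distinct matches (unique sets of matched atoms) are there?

[#6][SX2H0][#6] is the SMARTS for a thioether: an aliphatic sulfur bridging two carbons with no H on the sulfur.
The molecule carries 2 separate instances of a methylthio ether (-SCH3) meeting every constraint; each maps to a distinct set of atoms, giving 2 matches.

2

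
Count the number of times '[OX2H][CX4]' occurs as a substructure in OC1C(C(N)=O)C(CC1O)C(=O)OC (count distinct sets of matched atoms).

[OX2H][CX4] is the SMARTS for an aliphatic alcohol: a hydroxyl oxygen bound to an sp3 (X4) carbon.
The molecule carries 2 separate instances of a hydroxyl group (-OH) meeting every constraint; each maps to a distinct set of atoms, giving 2 matches.

2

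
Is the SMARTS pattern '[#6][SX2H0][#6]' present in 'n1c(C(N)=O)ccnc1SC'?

Yes

The pattern [#6][SX2H0][#6] describes an aliphatic sulfur bridging two carbons with no H on the sulfur — a thioether.
The molecule carries a methylthio ether (-SCH3), whose atoms satisfy every constraint of the query, so the pattern matches.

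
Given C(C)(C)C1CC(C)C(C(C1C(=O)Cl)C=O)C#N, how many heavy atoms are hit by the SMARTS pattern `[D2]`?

3

Check the 17 heavy atoms by environment: 7× C (D3) → no; 3× C (D2) → match; 2× O (D1) → no; 3× C (D1) → no; 1× N (D1) → no; 1× Cl (D1) → no.
That gives 3 matching atoms.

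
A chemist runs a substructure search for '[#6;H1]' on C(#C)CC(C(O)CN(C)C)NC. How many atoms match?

3

Check the 12 heavy atoms by environment: 2× C (H2) → no; 3× C (H1) → match; 1× O (H1) → no; 1× N (H0) → no; 3× C (H3) → no; 1× C (H0) → no; 1× N (H1) → no.
That gives 3 matching atoms.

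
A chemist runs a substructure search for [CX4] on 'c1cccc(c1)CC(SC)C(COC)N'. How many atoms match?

6

The query [CX4] means: C with X4: aliphatic carbon with exactly 4 total connections (bonds + H).
Check the 15 heavy atoms by environment: 6× C (X4) → match; 1× N (X3) → no; 1× S (X2) → no; 6× c (aromatic, X3) → no; 1× O (X2) → no.
That gives 6 matching atoms.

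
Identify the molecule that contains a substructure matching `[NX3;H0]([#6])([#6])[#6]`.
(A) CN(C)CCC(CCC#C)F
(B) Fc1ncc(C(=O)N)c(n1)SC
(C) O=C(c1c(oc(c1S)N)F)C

[NX3;H0]([#6])([#6])[#6] describes a trivalent nitrogen with no H, bonded to three carbons (a tertiary amine).
(A) contains a dimethylamino group (-N(CH3)2), which satisfies every atom and bond constraint.
(B) has a primary amide (-C(=O)NH2) but the amide nitrogen has H2 and only one carbon neighbour.
(C) has a primary amino group (-NH2) but the nitrogen has H2, not H0 with three carbons.
So the answer is (A).

A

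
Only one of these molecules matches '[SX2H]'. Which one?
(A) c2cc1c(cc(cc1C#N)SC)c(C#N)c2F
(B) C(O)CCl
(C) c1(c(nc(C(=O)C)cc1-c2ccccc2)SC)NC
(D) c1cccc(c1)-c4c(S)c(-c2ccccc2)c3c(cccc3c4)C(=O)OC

[SX2H] describes an aliphatic sulfur with two connections, one being H (a thiol).
(A) has a methylthio ether (-SCH3) but the sulfur has H0 (bonded to two carbons), not H1.
(B) has a hydroxyl group (-OH) but it is an -OH, not an -SH.
(C) has a methylthio ether (-SCH3) but the sulfur has H0 (bonded to two carbons), not H1.
(D) contains a thiol (-SH), which satisfies every atom and bond constraint.
So the answer is (D).

D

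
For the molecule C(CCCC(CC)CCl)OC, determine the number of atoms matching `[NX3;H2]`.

0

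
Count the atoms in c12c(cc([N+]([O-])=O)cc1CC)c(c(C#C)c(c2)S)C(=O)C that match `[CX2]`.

The query [CX2] means: C with X2: aliphatic carbon with exactly 2 total connections.
Check the 21 heavy atoms by environment: 10× c (aromatic, X3) → no; 2× C (X2) → match; 1× N (charge +1, X3) → no; 1× O (charge -1, X1) → no; 2× O (X1) → no; 1× C (X3) → no; 3× C (X4) → no; 1× S (X2) → no.
That gives 2 matching atoms.

2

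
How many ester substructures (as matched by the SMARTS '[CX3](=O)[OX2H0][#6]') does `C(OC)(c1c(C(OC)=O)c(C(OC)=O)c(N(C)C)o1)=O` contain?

3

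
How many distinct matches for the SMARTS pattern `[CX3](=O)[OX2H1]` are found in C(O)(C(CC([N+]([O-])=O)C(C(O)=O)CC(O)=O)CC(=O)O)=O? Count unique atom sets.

4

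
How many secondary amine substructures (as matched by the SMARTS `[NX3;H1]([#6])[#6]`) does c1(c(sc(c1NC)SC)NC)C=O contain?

[NX3;H1]([#6])[#6] is the SMARTS for a secondary amine: a trivalent nitrogen with one H, bonded to two carbons.
The molecule carries 2 separate instances of an N-methylamino group (-NHCH3) meeting every constraint; each maps to a distinct set of atoms, giving 2 matches.

2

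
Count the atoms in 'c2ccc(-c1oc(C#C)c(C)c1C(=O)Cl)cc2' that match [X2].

3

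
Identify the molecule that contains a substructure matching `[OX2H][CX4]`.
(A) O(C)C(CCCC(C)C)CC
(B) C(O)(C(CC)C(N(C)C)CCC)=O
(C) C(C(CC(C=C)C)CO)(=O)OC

[OX2H][CX4] describes a hydroxyl oxygen bound to an sp3 (X4) carbon (an aliphatic alcohol).
(A) has a methoxy ether (-OCH3) but the oxygen has H0 (ether), not H1.
(B) has a carboxylic acid group (-C(=O)OH) but the -OH is on a CX3 carbonyl carbon, not a CX4 carbon.
(C) contains a hydroxyl group (-OH), which satisfies every atom and bond constraint.
So the answer is (C).

C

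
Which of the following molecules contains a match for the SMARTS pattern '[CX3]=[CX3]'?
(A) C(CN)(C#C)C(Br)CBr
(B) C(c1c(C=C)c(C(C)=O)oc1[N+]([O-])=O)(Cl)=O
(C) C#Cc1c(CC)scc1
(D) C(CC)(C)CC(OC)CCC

B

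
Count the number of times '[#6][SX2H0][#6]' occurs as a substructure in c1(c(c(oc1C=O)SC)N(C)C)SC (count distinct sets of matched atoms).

2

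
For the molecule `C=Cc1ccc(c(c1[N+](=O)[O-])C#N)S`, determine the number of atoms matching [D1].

5

The query [D1] means: atom with exactly one heavy-atom neighbour (degree 1).
Check the 14 heavy atoms by environment: 2× c (aromatic, D2) → no; 4× c (aromatic, D3) → no; 1× S (D1) → match; 1× N (charge +1, D3) → no; 1× O (charge -1, D1) → match; 1× O (D1) → match; 2× C (D2) → no; 1× C (D1) → match; 1× N (D1) → match.
Summing the matching environments: 1 + 1 + 1 + 1 + 1 = 5 matching atoms.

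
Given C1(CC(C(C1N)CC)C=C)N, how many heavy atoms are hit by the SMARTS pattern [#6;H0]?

0

The query [#6;H0] means: any carbon with no attached hydrogen.
Check the 11 heavy atoms by environment: 3× C (H2) → no; 5× C (H1) → no; 2× N (H2) → no; 1× C (H3) → no.
No environment satisfies the query, so 0 matching atoms.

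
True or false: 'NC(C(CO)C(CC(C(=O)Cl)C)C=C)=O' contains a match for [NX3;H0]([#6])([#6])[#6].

False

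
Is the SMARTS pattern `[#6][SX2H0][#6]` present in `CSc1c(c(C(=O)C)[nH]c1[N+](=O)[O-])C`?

The pattern [#6][SX2H0][#6] describes an aliphatic sulfur bridging two carbons with no H on the sulfur — a thioether.
The molecule carries a methylthio ether (-SCH3), whose atoms satisfy every constraint of the query, so the pattern matches.

Yes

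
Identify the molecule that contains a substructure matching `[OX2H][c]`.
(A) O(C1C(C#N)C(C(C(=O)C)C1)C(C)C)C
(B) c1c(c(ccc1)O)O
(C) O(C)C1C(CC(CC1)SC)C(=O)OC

B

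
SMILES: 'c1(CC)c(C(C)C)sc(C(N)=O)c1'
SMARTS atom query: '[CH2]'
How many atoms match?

1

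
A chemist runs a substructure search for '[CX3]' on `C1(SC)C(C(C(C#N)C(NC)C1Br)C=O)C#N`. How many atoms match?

The query [CX3] means: C with X3: aliphatic carbon with exactly 3 total connections.
Check the 17 heavy atoms by environment: 8× C (X4) → no; 1× Br (X1) → no; 2× C (X2) → no; 2× N (X1) → no; 1× C (X3) → match; 1× O (X1) → no; 1× N (X3) → no; 1× S (X2) → no.
That gives 1 matching atom.

1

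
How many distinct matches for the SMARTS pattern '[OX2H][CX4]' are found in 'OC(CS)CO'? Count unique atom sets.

[OX2H][CX4] is the SMARTS for an aliphatic alcohol: a hydroxyl oxygen bound to an sp3 (X4) carbon.
The molecule carries 2 separate instances of a hydroxyl group (-OH) meeting every constraint; each maps to a distinct set of atoms, giving 2 matches.

2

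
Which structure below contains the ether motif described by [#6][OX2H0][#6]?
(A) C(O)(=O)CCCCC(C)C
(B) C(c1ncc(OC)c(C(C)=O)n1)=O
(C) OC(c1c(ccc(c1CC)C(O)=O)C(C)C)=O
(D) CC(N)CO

B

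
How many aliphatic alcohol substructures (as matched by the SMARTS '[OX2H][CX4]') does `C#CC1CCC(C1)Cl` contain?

0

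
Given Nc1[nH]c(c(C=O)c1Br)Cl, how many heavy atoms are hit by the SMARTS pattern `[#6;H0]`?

4

The query [#6;H0] means: any carbon with no attached hydrogen.
Check the 10 heavy atoms by environment: 1× n (aromatic, H1) → no; 4× c (aromatic, H0) → match; 1× N (H2) → no; 1× Cl (H0) → no; 1× Br (H0) → no; 1× C (H1) → no; 1× O (H0) → no.
That gives 4 matching atoms.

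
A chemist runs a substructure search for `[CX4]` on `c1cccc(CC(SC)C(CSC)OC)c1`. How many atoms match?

7

The query [CX4] means: C with X4: aliphatic carbon with exactly 4 total connections (bonds + H).
Check the 16 heavy atoms by environment: 7× C (X4) → match; 2× S (X2) → no; 6× c (aromatic, X3) → no; 1× O (X2) → no.
That gives 7 matching atoms.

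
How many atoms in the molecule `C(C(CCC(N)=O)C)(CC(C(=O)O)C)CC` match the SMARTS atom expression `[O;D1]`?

Check the 16 heavy atoms by environment: 4× C (D2) → no; 5× C (D3) → no; 3× C (D1) → no; 3× O (D1) → match; 1× N (D1) → no.
That gives 3 matching atoms.

3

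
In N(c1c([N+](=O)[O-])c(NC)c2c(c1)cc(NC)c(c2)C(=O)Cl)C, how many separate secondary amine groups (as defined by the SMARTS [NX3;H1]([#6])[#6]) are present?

3

[NX3;H1]([#6])[#6] is the SMARTS for a secondary amine: a trivalent nitrogen with one H, bonded to two carbons.
The molecule carries 3 separate instances of an N-methylamino group (-NHCH3) meeting every constraint; each maps to a distinct set of atoms, giving 3 matches.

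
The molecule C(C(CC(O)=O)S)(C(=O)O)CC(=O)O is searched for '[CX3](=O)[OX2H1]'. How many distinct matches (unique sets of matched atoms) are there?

3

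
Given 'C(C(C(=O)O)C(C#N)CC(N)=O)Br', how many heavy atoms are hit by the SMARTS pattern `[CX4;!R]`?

The query [CX4;!R] means: aliphatic carbon with four total connections, not in a ring.
Check the 13 heavy atoms by environment: 4× C (X4, acyclic) → match; 2× C (X3, acyclic) → no; 2× O (X1, acyclic) → no; 1× O (X2, acyclic) → no; 1× C (X2, acyclic) → no; 1× N (X1, acyclic) → no; 1× N (X3, acyclic) → no; 1× Br (X1, acyclic) → no.
That gives 4 matching atoms.

4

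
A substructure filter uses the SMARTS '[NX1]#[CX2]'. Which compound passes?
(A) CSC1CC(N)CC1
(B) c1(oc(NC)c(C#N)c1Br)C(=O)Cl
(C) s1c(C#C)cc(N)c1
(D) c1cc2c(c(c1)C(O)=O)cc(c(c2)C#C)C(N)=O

B

[NX1]#[CX2] describes a nitrogen triple-bonded to a two-connected carbon (a nitrile).
(A) has a primary amino group (-NH2) but the nitrogen is NX3 (three connections), not NX1 triple-bonded.
(B) contains a nitrile (-C#N), which satisfies every atom and bond constraint.
(C) has a primary amino group (-NH2) but the nitrogen is NX3 (three connections), not NX1 triple-bonded.
(D) has a primary amide (-C(=O)NH2) but the nitrogen is NX3, not NX1.
So the answer is (B).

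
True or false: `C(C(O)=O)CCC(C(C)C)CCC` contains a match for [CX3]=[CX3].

The pattern [CX3]=[CX3] describes a non-aromatic C=C double bond between two sp2 carbons — an alkene.
The closest candidate here is an ethyl group (-CH2CH3), but its C-C bond is a single bond between CX4 carbons, not CX3=CX3. No other fragment satisfies the full query, so there is no match.

False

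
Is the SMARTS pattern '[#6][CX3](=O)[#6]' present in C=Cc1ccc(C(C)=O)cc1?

The pattern [#6][CX3](=O)[#6] describes a carbonyl carbon (no H) flanked by two carbons — a ketone.
The molecule carries an acetyl/ketone group (-C(=O)CH3), whose atoms satisfy every constraint of the query, so the pattern matches.

Yes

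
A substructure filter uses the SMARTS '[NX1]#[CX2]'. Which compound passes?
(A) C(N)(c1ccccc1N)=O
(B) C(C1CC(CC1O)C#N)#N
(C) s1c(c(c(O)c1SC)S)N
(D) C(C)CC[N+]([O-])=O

[NX1]#[CX2] describes a nitrogen triple-bonded to a two-connected carbon (a nitrile).
(A) has a primary amino group (-NH2) but the nitrogen is NX3 (three connections), not NX1 triple-bonded.
(B) contains a nitrile (-C#N), which satisfies every atom and bond constraint.
(C) has a primary amino group (-NH2) but the nitrogen is NX3 (three connections), not NX1 triple-bonded.
(D) has a nitro group (-[N+](=O)[O-]) but there is no C#N triple bond.
So the answer is (B).

B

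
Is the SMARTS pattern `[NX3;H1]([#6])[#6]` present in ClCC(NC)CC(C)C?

Yes

The pattern [NX3;H1]([#6])[#6] describes a trivalent nitrogen with one H, bonded to two carbons — a secondary amine.
The molecule carries an N-methylamino group (-NHCH3), whose atoms satisfy every constraint of the query, so the pattern matches.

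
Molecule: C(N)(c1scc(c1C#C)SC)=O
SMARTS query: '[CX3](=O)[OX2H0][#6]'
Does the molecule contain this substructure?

No

The pattern [CX3](=O)[OX2H0][#6] describes a carbonyl carbon bonded to an oxygen that is itself bonded to carbon (no H on that O) — an ester.
The closest candidate here is a primary amide (-C(=O)NH2), but the carbonyl is bonded to N, not to an O-C linkage. No other fragment satisfies the full query, so there is no match.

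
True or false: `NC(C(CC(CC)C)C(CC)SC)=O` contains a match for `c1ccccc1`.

False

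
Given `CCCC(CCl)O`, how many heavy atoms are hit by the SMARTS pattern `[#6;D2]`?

The query [#6;D2] means: any carbon bonded to exactly two heavy atoms.
Check the 7 heavy atoms by environment: 3× C (D2) → match; 1× C (D3) → no; 1× Cl (D1) → no; 1× C (D1) → no; 1× O (D1) → no.
That gives 3 matching atoms.

3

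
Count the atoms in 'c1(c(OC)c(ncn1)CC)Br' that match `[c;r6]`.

Check the 11 heavy atoms by environment: 2× n (aromatic, in 6-ring) → no; 4× c (aromatic, in 6-ring) → match; 1× O (acyclic) → no; 3× C (acyclic) → no; 1× Br (acyclic) → no.
That gives 4 matching atoms.

4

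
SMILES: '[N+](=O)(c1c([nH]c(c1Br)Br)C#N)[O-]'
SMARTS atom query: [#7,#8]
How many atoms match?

The query [#7,#8] means: nitrogen or oxygen (comma = OR).
Check the 12 heavy atoms by environment: 1× n (aromatic) → match; 4× c (aromatic) → no; 1× C → no; 1× N → match; 2× Br → no; 1× N (charge +1) → match; 1× O (charge -1) → match; 1× O → match.
Summing the matching environments: 1 + 1 + 1 + 1 + 1 = 5 matching atoms.

5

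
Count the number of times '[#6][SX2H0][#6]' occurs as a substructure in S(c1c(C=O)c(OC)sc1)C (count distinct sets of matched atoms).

1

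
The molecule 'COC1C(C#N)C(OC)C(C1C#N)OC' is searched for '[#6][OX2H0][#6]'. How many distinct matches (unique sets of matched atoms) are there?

[#6][OX2H0][#6] is the SMARTS for an ether: an aliphatic oxygen bridging two carbons with no H on the oxygen.
The molecule carries 3 separate instances of a methoxy ether (-OCH3) meeting every constraint; each maps to a distinct set of atoms, giving 3 matches.

3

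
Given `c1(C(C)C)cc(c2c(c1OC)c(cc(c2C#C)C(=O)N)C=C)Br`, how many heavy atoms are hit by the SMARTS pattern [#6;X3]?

13

The query [#6;X3] means: any carbon (aromatic or not) with three total connections.
Check the 23 heavy atoms by environment: 10× c (aromatic, X3) → match; 2× C (X2) → no; 3× C (X3) → match; 1× O (X1) → no; 1× N (X3) → no; 1× O (X2) → no; 4× C (X4) → no; 1× Br (X1) → no.
Summing the matching environments: 10 + 3 = 13 matching atoms.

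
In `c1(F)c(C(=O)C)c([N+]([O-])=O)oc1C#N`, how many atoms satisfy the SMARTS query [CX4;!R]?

Check the 14 heavy atoms by environment: 1× o (aromatic, X2, in 5-ring) → no; 4× c (aromatic, X3, in 5-ring) → no; 1× C (X2, acyclic) → no; 1× N (X1, acyclic) → no; 1× N (charge +1, X3, acyclic) → no; 1× O (charge -1, X1, acyclic) → no; 2× O (X1, acyclic) → no; 1× C (X3, acyclic) → no; 1× C (X4, acyclic) → match; 1× F (X1, acyclic) → no.
That gives 1 matching atom.

1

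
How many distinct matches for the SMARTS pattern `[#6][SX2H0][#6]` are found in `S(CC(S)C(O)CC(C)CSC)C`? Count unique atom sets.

2

[#6][SX2H0][#6] is the SMARTS for a thioether: an aliphatic sulfur bridging two carbons with no H on the sulfur.
The molecule carries 2 separate instances of a methylthio ether (-SCH3) meeting every constraint; each maps to a distinct set of atoms, giving 2 matches.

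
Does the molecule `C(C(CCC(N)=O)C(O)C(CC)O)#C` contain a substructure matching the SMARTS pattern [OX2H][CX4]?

The pattern [OX2H][CX4] describes a hydroxyl oxygen bound to an sp3 (X4) carbon — an aliphatic alcohol.
The molecule carries a hydroxyl group (-OH), whose atoms satisfy every constraint of the query, so the pattern matches.

Yes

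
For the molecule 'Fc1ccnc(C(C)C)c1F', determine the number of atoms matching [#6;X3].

Check the 11 heavy atoms by environment: 1× n (aromatic, X2) → no; 5× c (aromatic, X3) → match; 3× C (X4) → no; 2× F (X1) → no.
That gives 5 matching atoms.

5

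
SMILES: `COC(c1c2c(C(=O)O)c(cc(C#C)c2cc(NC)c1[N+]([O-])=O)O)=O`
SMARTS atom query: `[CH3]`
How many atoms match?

2

The query [CH3] means: aliphatic carbon with exactly three hydrogens.
Check the 25 heavy atoms by environment: 8× c (aromatic, H0) → no; 2× c (aromatic, H1) → no; 3× C (H0) → no; 4× O (H0) → no; 2× O (H1) → no; 2× C (H3) → match; 1× C (H1) → no; 1× N (charge +1, H0) → no; 1× O (charge -1, H0) → no; 1× N (H1) → no.
That gives 2 matching atoms.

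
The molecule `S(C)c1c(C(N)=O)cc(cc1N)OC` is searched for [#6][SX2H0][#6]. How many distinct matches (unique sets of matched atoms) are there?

1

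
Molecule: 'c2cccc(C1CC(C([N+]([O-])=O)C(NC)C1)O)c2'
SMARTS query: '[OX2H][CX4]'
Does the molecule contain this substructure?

The pattern [OX2H][CX4] describes a hydroxyl oxygen bound to an sp3 (X4) carbon — an aliphatic alcohol.
The molecule carries a hydroxyl group (-OH), whose atoms satisfy every constraint of the query, so the pattern matches.

Yes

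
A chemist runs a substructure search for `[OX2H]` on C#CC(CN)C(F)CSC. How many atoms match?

0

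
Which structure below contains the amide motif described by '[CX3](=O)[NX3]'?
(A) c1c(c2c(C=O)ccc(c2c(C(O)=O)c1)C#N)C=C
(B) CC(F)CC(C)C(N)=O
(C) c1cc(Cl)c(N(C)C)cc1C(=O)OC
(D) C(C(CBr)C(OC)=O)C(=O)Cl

B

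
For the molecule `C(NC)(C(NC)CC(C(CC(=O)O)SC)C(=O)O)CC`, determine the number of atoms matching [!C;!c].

7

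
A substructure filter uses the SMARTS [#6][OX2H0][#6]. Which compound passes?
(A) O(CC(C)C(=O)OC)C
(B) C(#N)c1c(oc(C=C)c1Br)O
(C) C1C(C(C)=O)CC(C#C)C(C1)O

A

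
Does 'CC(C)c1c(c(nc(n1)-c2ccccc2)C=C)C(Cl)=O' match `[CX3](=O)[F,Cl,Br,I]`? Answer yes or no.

The pattern [CX3](=O)[F,Cl,Br,I] describes a carbonyl carbon bonded to a halogen — an acyl halide.
The molecule carries an acyl chloride (-C(=O)Cl), whose atoms satisfy every constraint of the query, so the pattern matches.

Yes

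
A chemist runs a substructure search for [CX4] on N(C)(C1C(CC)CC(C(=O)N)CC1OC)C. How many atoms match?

The query [CX4] means: C with X4: aliphatic carbon with exactly 4 total connections (bonds + H).
Check the 16 heavy atoms by environment: 11× C (X4) → match; 2× N (X3) → no; 1× O (X2) → no; 1× C (X3) → no; 1× O (X1) → no.
That gives 11 matching atoms.

11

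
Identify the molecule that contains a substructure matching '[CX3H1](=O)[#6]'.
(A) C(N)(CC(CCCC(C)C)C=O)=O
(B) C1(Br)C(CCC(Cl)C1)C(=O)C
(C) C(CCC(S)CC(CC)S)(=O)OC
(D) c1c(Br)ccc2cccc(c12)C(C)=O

A

[CX3H1](=O)[#6] describes an sp2 carbon with one H, double-bonded to O and single-bonded to carbon (an aldehyde).
(A) contains an aldehyde (-CHO), which satisfies every atom and bond constraint.
(B) has an acetyl/ketone group (-C(=O)CH3) but the carbonyl carbon has H0 (two carbon neighbours), not H1.
(C) has a methyl-ester group (-C(=O)OCH3) but the carbonyl carbon has H0, not H1.
(D) has an acetyl/ketone group (-C(=O)CH3) but the carbonyl carbon has H0 (two carbon neighbours), not H1.
So the answer is (A).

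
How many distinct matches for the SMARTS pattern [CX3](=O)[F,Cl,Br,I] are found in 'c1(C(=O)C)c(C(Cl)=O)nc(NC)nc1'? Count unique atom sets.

1

[CX3](=O)[F,Cl,Br,I] is the SMARTS for an acyl halide: a carbonyl carbon bonded to a halogen.
Exactly one fragment in the molecule meets all constraints, giving 1 match.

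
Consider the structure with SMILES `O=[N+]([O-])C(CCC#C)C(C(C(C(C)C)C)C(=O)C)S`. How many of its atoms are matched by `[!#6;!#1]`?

5

The query [!#6;!#1] means: not carbon and not hydrogen — any heteroatom.
Check the 19 heavy atoms by environment: 14× C → no; 2× O → match; 1× S → match; 1× N (charge +1) → match; 1× O (charge -1) → match.
Summing the matching environments: 2 + 1 + 1 + 1 = 5 matching atoms.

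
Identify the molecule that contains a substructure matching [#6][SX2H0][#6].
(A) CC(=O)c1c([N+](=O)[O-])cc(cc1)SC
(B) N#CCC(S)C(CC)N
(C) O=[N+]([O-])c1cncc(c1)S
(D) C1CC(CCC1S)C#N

[#6][SX2H0][#6] describes an aliphatic sulfur bridging two carbons with no H on the sulfur (a thioether).
(A) contains a methylthio ether (-SCH3), which satisfies every atom and bond constraint.
(B) has a thiol (-SH) but the sulfur has H1, not H0 bridging two carbons.
(C) has a thiol (-SH) but the sulfur has H1, not H0 bridging two carbons.
(D) has a thiol (-SH) but the sulfur has H1, not H0 bridging two carbons.
So the answer is (A).

A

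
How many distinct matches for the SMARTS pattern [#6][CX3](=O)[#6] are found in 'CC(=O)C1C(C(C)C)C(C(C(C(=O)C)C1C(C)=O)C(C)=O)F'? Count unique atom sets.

4

[#6][CX3](=O)[#6] is the SMARTS for a ketone: a carbonyl carbon (no H) flanked by two carbons.
The molecule carries 4 separate instances of an acetyl/ketone group (-C(=O)CH3) meeting every constraint; each maps to a distinct set of atoms, giving 4 matches.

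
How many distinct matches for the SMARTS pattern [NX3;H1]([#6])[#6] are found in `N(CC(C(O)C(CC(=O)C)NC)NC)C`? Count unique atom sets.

3

[NX3;H1]([#6])[#6] is the SMARTS for a secondary amine: a trivalent nitrogen with one H, bonded to two carbons.
The molecule carries 3 separate instances of an N-methylamino group (-NHCH3) meeting every constraint; each maps to a distinct set of atoms, giving 3 matches.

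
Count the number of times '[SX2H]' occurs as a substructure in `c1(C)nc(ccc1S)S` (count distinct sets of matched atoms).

[SX2H] is the SMARTS for a thiol: an aliphatic sulfur with two connections, one being H.
The molecule carries 2 separate instances of a thiol (-SH) meeting every constraint; each maps to a distinct set of atoms, giving 2 matches.

2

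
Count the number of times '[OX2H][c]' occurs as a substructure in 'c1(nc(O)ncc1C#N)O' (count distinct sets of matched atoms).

2

[OX2H][c] is the SMARTS for a phenol: a hydroxyl oxygen attached to an aromatic carbon.
The molecule carries 2 separate instances of a hydroxyl group (-OH) meeting every constraint; each maps to a distinct set of atoms, giving 2 matches.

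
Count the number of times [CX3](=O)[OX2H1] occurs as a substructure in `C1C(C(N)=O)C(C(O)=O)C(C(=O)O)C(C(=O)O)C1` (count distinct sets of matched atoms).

3

[CX3](=O)[OX2H1] is the SMARTS for a carboxylic acid: an sp2 carbon double-bonded to O and single-bonded to an -OH oxygen.
The molecule carries 3 separate instances of a carboxylic acid group (-C(=O)OH) meeting every constraint; each maps to a distinct set of atoms, giving 3 matches.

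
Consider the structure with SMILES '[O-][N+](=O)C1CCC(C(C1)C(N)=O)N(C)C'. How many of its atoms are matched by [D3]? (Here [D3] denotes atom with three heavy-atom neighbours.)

6

Check the 15 heavy atoms by environment: 4× C (D3) → match; 3× C (D2) → no; 1× N (D3) → match; 2× C (D1) → no; 2× O (D1) → no; 1× N (D1) → no; 1× N (charge +1, D3) → match; 1× O (charge -1, D1) → no.
Summing the matching environments: 4 + 1 + 1 = 6 matching atoms.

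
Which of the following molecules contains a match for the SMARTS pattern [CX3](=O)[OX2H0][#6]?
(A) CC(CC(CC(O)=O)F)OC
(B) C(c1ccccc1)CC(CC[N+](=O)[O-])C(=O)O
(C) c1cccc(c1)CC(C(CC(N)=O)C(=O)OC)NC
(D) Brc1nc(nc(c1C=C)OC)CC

C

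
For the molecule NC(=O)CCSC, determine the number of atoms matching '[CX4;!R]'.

3

Check the 7 heavy atoms by environment: 3× C (X4, acyclic) → match; 1× C (X3, acyclic) → no; 1× O (X1, acyclic) → no; 1× N (X3, acyclic) → no; 1× S (X2, acyclic) → no.
That gives 3 matching atoms.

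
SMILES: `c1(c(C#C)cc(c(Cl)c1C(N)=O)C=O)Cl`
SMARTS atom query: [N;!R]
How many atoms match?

The query [N;!R] means: aliphatic nitrogen not in a ring.
Check the 15 heavy atoms by environment: 6× c (aromatic, in 6-ring) → no; 4× C (acyclic) → no; 2× O (acyclic) → no; 2× Cl (acyclic) → no; 1× N (acyclic) → match.
That gives 1 matching atom.

1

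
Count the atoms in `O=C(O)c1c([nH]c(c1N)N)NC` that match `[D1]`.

The query [D1] means: atom with exactly one heavy-atom neighbour (degree 1).
Check the 12 heavy atoms by environment: 1× n (aromatic, D2) → no; 4× c (aromatic, D3) → no; 2× N (D1) → match; 1× N (D2) → no; 1× C (D1) → match; 1× C (D3) → no; 2× O (D1) → match.
Summing the matching environments: 2 + 1 + 2 = 5 matching atoms.

5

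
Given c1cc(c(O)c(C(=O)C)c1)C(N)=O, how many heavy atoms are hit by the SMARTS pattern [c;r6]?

Check the 13 heavy atoms by environment: 6× c (aromatic, in 6-ring) → match; 3× O (acyclic) → no; 3× C (acyclic) → no; 1× N (acyclic) → no.
That gives 6 matching atoms.

6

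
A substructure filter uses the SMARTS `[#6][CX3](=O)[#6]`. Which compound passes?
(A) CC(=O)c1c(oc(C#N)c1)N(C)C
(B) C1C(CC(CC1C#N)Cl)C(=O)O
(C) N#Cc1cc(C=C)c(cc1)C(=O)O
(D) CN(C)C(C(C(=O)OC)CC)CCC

[#6][CX3](=O)[#6] describes a carbonyl carbon (no H) flanked by two carbons (a ketone).
(A) contains an acetyl/ketone group (-C(=O)CH3), which satisfies every atom and bond constraint.
(B) has a carboxylic acid group (-C(=O)OH) but one neighbour of the carbonyl carbon is O, not C.
(C) has a carboxylic acid group (-C(=O)OH) but one neighbour of the carbonyl carbon is O, not C.
(D) has a methyl-ester group (-C(=O)OCH3) but one neighbour of the carbonyl carbon is O, not C.
So the answer is (A).

A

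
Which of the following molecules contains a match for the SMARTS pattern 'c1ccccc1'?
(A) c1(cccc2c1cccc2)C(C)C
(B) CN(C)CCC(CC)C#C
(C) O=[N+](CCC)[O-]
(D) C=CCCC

A

c1ccccc1 describes six aromatic carbons in a ring (a benzene ring).
(A) contains the required atom environment, so the pattern matches.
(B) has a methyl group (-CH3) but no six-membered all-carbon aromatic ring is present.
(C) has a methyl group (-CH3) but no six-membered all-carbon aromatic ring is present.
(D) has a methyl group (-CH3) but no six-membered all-carbon aromatic ring is present.
So the answer is (A).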